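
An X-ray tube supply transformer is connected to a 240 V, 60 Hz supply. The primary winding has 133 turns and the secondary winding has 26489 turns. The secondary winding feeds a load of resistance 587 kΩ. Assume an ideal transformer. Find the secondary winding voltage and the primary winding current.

V_s ≈ 47800 V, I_p ≈ 16.2 A

V_s = V_p × N_s/N_p = 240 × 26489/133 = 47800 V.
I_s = V_s/R = 47800/587000 = 0.081430 A.
I_p = I_s × N_s/N_p = 0.081430 × 26489/133 = 16.2 A.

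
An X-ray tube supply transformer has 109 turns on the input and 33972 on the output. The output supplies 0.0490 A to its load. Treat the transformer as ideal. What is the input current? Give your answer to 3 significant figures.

I_in ≈ 15.3 A

For an ideal transformer I_in/I_out = N_out/N_in, so I_in = 0.0490 × 33972/109 = 15.3 A.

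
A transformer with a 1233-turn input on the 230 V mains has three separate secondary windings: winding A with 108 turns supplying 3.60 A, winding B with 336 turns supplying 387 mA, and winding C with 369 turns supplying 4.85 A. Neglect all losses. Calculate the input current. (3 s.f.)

I_in ≈ 1.87 A

V_A = 230 × 108/1233 = 20.146 V; V_B = 230 × 336/1233 = 62.676 V; V_C = 230 × 369/1233 = 68.832 V.
P_out = V_A I_A + V_B I_B + V_C I_C = 20.146×3.60 + 62.676×0.387 + 68.832×4.85 = 72.526 + 24.256 + 333.84 = 430.62 W.
Ideal ⇒ P_in = P_out, so I_in = P_out/V_in = 430.62/230 = 1.87 A.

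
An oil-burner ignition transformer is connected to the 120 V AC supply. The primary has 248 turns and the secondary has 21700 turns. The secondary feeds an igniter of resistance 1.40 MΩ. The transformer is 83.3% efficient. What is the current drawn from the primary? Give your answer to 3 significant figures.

I_p ≈ 0.788 A

V_s = 120 × 21700/248 = 10500 V.
I_s = V_s/R = 10500/(1.40×10^6) = 0.0075000 A.
P_out = V_s I_s = 10500 × 0.0075000 = 78.750 W.
P_in = P_out/η = 78.750/0.833 = 94.538 W.
I_p = P_in/V_p = 94.538/120 = 0.788 A.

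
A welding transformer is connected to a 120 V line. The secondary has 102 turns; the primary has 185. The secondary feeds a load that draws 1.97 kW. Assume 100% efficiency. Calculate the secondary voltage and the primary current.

V_s ≈ 66.2 V, I_p ≈ 16.4 A

V_s = V_p × N_s/N_p = 120 × 102/185 = 66.162 V.
I_s = P/V_s = 1970/66.162 = 29.775 A.
I_p = I_s × N_s/N_p = 29.775 × 102/185 = 16.4 A.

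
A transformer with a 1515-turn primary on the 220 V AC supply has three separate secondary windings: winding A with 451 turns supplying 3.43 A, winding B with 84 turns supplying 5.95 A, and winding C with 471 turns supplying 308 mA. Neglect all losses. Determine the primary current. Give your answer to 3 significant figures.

I_p ≈ 1.45 A

V_A = 220 × 451/1515 = 65.492 V; V_B = 220 × 84/1515 = 12.198 V; V_C = 220 × 471/1515 = 68.396 V.
P_out = V_A I_A + V_B I_B + V_C I_C = 65.492×3.43 + 12.198×5.95 + 68.396×0.308 = 224.64 + 72.578 + 21.066 = 318.28 W.
Ideal ⇒ P_in = P_out, so I_p = P_out/V_p = 318.28/220 = 1.45 A.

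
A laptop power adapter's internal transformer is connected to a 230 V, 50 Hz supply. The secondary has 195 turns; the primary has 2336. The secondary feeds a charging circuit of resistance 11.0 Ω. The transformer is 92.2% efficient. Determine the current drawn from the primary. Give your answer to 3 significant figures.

V_s = 230 × 195/2336 = 19.199 V.
I_s = V_s/R = 19.199/11.0 = 1.7454 A.
P_out = V_s I_s = 19.199 × 1.7454 = 33.511 W.
P_in = P_out/η = 33.511/0.922 = 36.346 W.
I_p = P_in/V_p = 36.346/230 = 0.158 A.

I_p ≈ 0.158 A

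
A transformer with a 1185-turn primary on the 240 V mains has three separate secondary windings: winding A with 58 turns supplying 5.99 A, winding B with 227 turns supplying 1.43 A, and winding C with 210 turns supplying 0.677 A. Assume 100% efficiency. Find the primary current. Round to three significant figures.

V_A = 240 × 58/1185 = 11.747 V; V_B = 240 × 227/1185 = 45.975 V; V_C = 240 × 210/1185 = 42.532 V.
P_out = V_A I_A + V_B I_B + V_C I_C = 11.747×5.99 + 45.975×1.43 + 42.532×0.677 = 70.364 + 65.744 + 28.794 = 164.90 W.
Ideal ⇒ P_in = P_out, so I_p = P_out/V_p = 164.90/240 = 0.687 A.

I_p ≈ 0.687 A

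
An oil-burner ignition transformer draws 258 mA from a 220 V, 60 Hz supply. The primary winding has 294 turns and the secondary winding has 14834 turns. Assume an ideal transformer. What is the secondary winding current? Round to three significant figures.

I_s/I_p = N_p/N_s, so I_s = 0.258 × 294/14834 = 0.00511 A.

I_s ≈ 0.00511 A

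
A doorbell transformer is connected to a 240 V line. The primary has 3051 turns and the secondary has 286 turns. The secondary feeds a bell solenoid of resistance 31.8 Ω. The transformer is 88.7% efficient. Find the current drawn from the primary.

V_s = 240 × 286/3051 = 22.498 V.
I_s = V_s/R = 22.498/31.8 = 0.70747 A.
P_out = V_s I_s = 22.498 × 0.70747 = 15.916 W.
P_in = P_out/η = 15.916/0.887 = 17.944 W.
I_p = P_in/V_p = 17.944/240 = 0.0748 A.

I_p ≈ 0.0748 A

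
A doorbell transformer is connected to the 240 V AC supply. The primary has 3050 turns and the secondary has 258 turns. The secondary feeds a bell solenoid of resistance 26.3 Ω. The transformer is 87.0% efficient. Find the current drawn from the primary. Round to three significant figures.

I_p ≈ 0.0751 A

V_s = 240 × 258/3050 = 20.302 V.
I_s = V_s/R = 20.302/26.3 = 0.77193 A.
P_out = V_s I_s = 20.302 × 0.77193 = 15.671 W.
P_in = P_out/η = 15.671/0.870 = 18.013 W.
I_p = P_in/V_p = 18.013/240 = 0.0751 A.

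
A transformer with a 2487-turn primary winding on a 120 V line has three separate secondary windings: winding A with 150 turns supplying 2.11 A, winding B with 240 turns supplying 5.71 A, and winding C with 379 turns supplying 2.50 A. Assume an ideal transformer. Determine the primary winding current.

V_A = 120 × 150/2487 = 7.2376 V; V_B = 120 × 240/2487 = 11.580 V; V_C = 120 × 379/2487 = 18.287 V.
P_out = V_A I_A + V_B I_B + V_C I_C = 7.2376×2.11 + 11.580×5.71 + 18.287×2.50 = 15.271 + 66.123 + 45.718 = 127.11 W.
Ideal ⇒ P_in = P_out, so I_p = P_out/V_p = 127.11/120 = 1.06 A.

I_p ≈ 1.06 A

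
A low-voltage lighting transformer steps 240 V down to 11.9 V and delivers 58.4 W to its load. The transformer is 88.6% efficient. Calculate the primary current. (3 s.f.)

P_in = P_out/η = 58.4/0.886 = 65.914 W.
I_p = P_in/V_p = 65.914/240 = 0.275 A.

I_p ≈ 0.275 A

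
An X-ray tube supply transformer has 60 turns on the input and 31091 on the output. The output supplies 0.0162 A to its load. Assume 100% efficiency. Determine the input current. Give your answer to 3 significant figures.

I_in ≈ 8.39 A

For an ideal transformer I_in/I_out = N_out/N_in, so I_in = 0.0162 × 31091/60 = 8.39 A.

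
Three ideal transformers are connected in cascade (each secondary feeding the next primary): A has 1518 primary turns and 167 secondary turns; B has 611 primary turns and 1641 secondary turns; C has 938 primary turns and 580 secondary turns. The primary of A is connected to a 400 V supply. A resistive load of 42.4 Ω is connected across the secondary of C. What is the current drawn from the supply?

After A: V = 400.00 × 167/1518 = 44.005 V.
After B: V = 44.005 × 1641/611 = 118.19 V.
After C: V = 118.19 × 580/938 = 73.080 V.
I_load = 73.080/42.4 = 1.7236 A, so P_out = 73.080 × 1.7236 = 125.96 W.
All ideal ⇒ P_in = P_out, so I_supply = 125.96/400 = 0.315 A.

I_supply ≈ 0.315 A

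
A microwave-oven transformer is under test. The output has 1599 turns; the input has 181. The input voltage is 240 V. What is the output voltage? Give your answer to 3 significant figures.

V_out/V_in = N_out/N_in, so V_out = 240 × 1599/181 = 2120 V.

V_out ≈ 2120 V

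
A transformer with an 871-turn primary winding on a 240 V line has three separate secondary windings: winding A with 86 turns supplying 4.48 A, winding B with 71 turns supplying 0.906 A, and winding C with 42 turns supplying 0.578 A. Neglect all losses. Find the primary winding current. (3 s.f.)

I_p ≈ 0.544 A

V_A = 240 × 86/871 = 23.697 V; V_B = 240 × 71/871 = 19.564 V; V_C = 240 × 42/871 = 11.573 V.
P_out = V_A I_A + V_B I_B + V_C I_C = 23.697×4.48 + 19.564×0.906 + 11.573×0.578 = 106.16 + 17.725 + 6.6891 = 130.58 W.
Ideal ⇒ P_in = P_out, so I_p = P_out/V_p = 130.58/240 = 0.544 A.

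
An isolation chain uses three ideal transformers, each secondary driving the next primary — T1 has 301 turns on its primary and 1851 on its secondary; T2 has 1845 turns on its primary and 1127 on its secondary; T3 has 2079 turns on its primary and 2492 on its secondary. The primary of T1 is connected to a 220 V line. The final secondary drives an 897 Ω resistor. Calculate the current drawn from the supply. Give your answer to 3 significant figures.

I_supply ≈ 4.97 A

After T1: V = 220.00 × 1851/301 = 1352.9 V.
After T2: V = 1352.9 × 1127/1845 = 826.40 V.
After T3: V = 826.40 × 2492/2079 = 990.57 V.
I_load = 990.57/897 = 1.1043 A, so P_out = 990.57 × 1.1043 = 1093.9 W.
All ideal ⇒ P_in = P_out, so I_supply = 1093.9/220 = 4.97 A.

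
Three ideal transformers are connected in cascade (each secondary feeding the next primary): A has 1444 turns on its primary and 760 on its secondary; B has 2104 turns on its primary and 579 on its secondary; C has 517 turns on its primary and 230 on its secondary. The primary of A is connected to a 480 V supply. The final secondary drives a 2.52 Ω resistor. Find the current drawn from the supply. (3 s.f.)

I_supply ≈ 0.791 A

Secondary of A: V = 480.00 × 760/1444 = 252.63 V.
Secondary of B: V = 252.63 × 579/2104 = 69.522 V.
Secondary of C: V = 69.522 × 230/517 = 30.928 V.
I_load = 30.928/2.52 = 12.273 A, so P_out = 30.928 × 12.273 = 379.59 W.
All ideal ⇒ P_in = P_out, so I_supply = 379.59/480 = 0.791 A.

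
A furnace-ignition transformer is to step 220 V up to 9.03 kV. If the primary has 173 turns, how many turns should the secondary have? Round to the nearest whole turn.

N_s/N_p = V_s/V_p, so N_s = 173 × 9030/220 = 7100.9 ≈ 7101 turns.

N_s = 7101 turns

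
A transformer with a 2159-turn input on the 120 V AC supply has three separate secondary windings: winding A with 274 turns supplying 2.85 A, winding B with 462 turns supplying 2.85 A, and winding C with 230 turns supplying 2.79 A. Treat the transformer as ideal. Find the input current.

V_A = 120 × 274/2159 = 15.229 V; V_B = 120 × 462/2159 = 25.679 V; V_C = 120 × 230/2159 = 12.784 V.
P_out = V_A I_A + V_B I_B + V_C I_C = 15.229×2.85 + 25.679×2.85 + 12.784×2.79 = 43.403 + 73.184 + 35.667 = 152.25 W.
Ideal ⇒ P_in = P_out, so I_in = P_out/V_in = 152.25/120 = 1.27 A.

I_in ≈ 1.27 A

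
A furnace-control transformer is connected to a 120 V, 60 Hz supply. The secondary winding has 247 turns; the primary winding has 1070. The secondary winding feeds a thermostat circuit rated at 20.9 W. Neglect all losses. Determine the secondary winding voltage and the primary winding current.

V_s = V_p × N_s/N_p = 120 × 247/1070 = 27.701 V.
I_s = P/V_s = 20.9/27.701 = 0.75449 A.
I_p = I_s × N_s/N_p = 0.75449 × 247/1070 = 0.174 A.

V_s ≈ 27.7 V, I_p ≈ 0.174 A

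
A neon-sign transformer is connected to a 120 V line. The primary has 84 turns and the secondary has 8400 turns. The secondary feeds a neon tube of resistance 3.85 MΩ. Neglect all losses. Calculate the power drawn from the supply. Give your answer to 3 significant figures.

V_s = V_p × N_s/N_p = 120 × 8400/84 = 12000 V.
I_s = V_s/R = 12000/(3.85×10^6) = 0.0031169 A.
I_p = I_s × N_s/N_p = 0.0031169 × 8400/84 = 0.31169 A.
P = V_p I_p = 120 × 0.31169 = 37.4 W.

P ≈ 37.4 W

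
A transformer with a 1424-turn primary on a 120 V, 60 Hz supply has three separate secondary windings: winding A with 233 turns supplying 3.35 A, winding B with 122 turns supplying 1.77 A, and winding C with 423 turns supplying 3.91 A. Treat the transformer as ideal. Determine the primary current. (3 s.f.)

V_A = 120 × 233/1424 = 19.635 V; V_B = 120 × 122/1424 = 10.281 V; V_C = 120 × 423/1424 = 35.646 V.
P_out = V_A I_A + V_B I_B + V_C I_C = 19.635×3.35 + 10.281×1.77 + 35.646×3.91 = 65.777 + 18.197 + 139.38 = 223.35 W.
Ideal ⇒ P_in = P_out, so I_p = P_out/V_p = 223.35/120 = 1.86 A.

I_p ≈ 1.86 A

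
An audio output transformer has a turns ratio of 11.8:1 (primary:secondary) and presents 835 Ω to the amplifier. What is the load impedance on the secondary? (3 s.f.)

Z_s = Z_p/(N_p/N_s)² = 835/11.8² = 6.00 Ω.

Z_s ≈ 6.00 Ω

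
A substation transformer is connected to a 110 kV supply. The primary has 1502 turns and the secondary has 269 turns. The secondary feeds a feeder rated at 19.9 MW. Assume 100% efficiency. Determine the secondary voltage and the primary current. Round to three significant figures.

V_s ≈ 19700 V, I_p ≈ 181 A

V_s = V_p × N_s/N_p = 110000 × 269/1502 = 19700 V.
I_s = P/V_s = 1.99×10^7/19700 = 1010.1 A.
I_p = I_s × N_s/N_p = 1010.1 × 269/1502 = 181 A.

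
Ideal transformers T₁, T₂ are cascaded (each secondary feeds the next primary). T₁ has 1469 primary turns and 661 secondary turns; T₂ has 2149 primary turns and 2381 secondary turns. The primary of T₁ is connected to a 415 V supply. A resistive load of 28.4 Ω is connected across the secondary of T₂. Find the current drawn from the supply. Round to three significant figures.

I_supply ≈ 3.63 A

Secondary of T₁: V = 415.00 × 661/1469 = 186.74 V.
Secondary of T₂: V = 186.74 × 2381/2149 = 206.90 V.
I_load = 206.90/28.4 = 7.2850 A, so P_out = 206.90 × 7.2850 = 1507.2 W.
All ideal ⇒ P_in = P_out, so I_supply = 1507.2/415 = 3.63 A.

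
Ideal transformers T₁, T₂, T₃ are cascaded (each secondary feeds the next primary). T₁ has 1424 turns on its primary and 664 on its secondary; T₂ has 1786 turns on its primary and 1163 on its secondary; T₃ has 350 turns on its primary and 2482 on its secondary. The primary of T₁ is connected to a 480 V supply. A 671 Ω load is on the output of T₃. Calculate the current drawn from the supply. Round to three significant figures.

I_supply ≈ 3.32 A

After T₁: V = 480.00 × 664/1424 = 223.82 V.
After T₂: V = 223.82 × 1163/1786 = 145.75 V.
After T₃: V = 145.75 × 2482/350 = 1033.5 V.
I_load = 1033.5/671 = 1.5403 A, so P_out = 1033.5 × 1.5403 = 1592.0 W.
All ideal ⇒ P_in = P_out, so I_supply = 1592.0/480 = 3.32 A.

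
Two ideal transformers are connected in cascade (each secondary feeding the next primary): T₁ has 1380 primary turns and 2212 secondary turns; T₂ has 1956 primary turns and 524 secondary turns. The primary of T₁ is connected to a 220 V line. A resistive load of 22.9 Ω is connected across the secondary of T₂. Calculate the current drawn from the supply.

I_supply ≈ 1.77 A

After T₁: V = 220.00 × 2212/1380 = 352.64 V.
After T₂: V = 352.64 × 524/1956 = 94.469 V.
I_load = 94.469/22.9 = 4.1253 A, so P_out = 94.469 × 4.1253 = 389.71 W.
All ideal ⇒ P_in = P_out, so I_supply = 389.71/220 = 1.77 A.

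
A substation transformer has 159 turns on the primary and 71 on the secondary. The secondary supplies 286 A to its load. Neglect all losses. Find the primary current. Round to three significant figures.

For an ideal transformer I_p/I_s = N_s/N_p, so I_p = 286 × 71/159 = 128 A.

I_p ≈ 128 A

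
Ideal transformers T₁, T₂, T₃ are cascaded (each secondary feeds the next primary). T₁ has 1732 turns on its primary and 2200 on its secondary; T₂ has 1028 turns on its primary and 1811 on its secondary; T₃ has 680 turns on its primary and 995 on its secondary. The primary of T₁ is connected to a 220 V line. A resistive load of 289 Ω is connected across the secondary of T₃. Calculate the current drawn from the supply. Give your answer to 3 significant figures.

I_supply ≈ 8.16 A

After T₁: V = 220.00 × 2200/1732 = 279.45 V.
After T₂: V = 279.45 × 1811/1028 = 492.29 V.
After T₃: V = 492.29 × 995/680 = 720.34 V.
I_load = 720.34/289 = 2.4925 A, so P_out = 720.34 × 2.4925 = 1795.5 W.
All ideal ⇒ P_in = P_out, so I_supply = 1795.5/220 = 8.16 A.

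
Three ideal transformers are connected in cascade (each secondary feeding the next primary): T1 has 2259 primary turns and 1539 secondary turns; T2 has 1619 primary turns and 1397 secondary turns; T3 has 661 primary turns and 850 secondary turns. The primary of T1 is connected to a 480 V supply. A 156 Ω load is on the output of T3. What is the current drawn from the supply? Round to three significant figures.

I_supply ≈ 1.76 A

Secondary of T1: V = 480.00 × 1539/2259 = 327.01 V.
Secondary of T2: V = 327.01 × 1397/1619 = 282.17 V.
Secondary of T3: V = 282.17 × 850/661 = 362.85 V.
I_load = 362.85/156 = 2.3260 A, so P_out = 362.85 × 2.3260 = 843.99 W.
All ideal ⇒ P_in = P_out, so I_supply = 843.99/480 = 1.76 A.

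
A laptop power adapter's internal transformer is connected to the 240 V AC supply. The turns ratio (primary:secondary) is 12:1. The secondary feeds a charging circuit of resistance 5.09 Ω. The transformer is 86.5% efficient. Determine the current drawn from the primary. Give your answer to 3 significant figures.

V_s = 240 × 1/12 = 20.000 V.
I_s = V_s/R = 20.000/5.09 = 3.9293 A.
P_out = V_s I_s = 20.000 × 3.9293 = 78.585 W.
P_in = P_out/η = 78.585/0.865 = 90.850 W.
I_p = P_in/V_p = 90.850/240 = 0.379 A.

I_p ≈ 0.379 A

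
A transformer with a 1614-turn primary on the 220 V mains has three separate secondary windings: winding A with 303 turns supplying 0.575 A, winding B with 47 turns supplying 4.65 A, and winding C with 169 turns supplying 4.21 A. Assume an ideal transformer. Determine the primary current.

I_p ≈ 0.684 A

V_A = 220 × 303/1614 = 41.301 V; V_B = 220 × 47/1614 = 6.4064 V; V_C = 220 × 169/1614 = 23.036 V.
P_out = V_A I_A + V_B I_B + V_C I_C = 41.301×0.575 + 6.4064×4.65 + 23.036×4.21 = 23.748 + 29.790 + 96.981 = 150.52 W.
Ideal ⇒ P_in = P_out, so I_p = P_out/V_p = 150.52/220 = 0.684 A.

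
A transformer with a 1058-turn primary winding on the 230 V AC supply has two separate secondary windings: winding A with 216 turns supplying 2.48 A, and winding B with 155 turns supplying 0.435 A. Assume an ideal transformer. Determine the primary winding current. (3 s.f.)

I_p ≈ 0.570 A

V_A = 230 × 216/1058 = 46.957 V; V_B = 230 × 155/1058 = 33.696 V.
P_out = V_A I_A + V_B I_B = 46.957×2.48 + 33.696×0.435 = 116.45 + 14.658 = 131.11 W.
Ideal ⇒ P_in = P_out, so I_p = P_out/V_p = 131.11/230 = 0.570 A.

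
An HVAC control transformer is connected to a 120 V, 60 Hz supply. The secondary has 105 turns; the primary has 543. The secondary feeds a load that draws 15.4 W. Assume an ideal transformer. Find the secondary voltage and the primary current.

V_s = V_p × N_s/N_p = 120 × 105/543 = 23.204 V.
I_s = P/V_s = 15.4/23.204 = 0.66367 A.
I_p = I_s × N_s/N_p = 0.66367 × 105/543 = 0.128 A.

V_s ≈ 23.2 V, I_p ≈ 0.128 A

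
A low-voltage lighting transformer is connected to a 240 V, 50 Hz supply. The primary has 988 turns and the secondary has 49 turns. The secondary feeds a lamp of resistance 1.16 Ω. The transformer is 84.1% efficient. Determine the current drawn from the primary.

I_p ≈ 0.605 A

V_s = 240 × 49/988 = 11.903 V.
I_s = V_s/R = 11.903/1.16 = 10.261 A.
P_out = V_s I_s = 11.903 × 10.261 = 122.14 W.
P_in = P_out/η = 122.14/0.841 = 145.23 W.
I_p = P_in/V_p = 145.23/240 = 0.605 A.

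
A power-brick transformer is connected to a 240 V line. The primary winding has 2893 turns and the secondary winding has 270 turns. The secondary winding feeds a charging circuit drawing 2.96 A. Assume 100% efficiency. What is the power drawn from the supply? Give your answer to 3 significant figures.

P ≈ 66.3 W

I_p = I_s × N_s/N_p = 2.96 × 270/2893 = 0.27625 A.
P = V_p I_p = 240 × 0.27625 = 66.3 W.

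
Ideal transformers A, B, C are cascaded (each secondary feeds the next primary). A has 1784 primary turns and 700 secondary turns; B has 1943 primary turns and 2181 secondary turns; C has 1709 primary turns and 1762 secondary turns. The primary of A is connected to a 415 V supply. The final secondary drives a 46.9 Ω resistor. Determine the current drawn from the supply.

Secondary of A: V = 415.00 × 700/1784 = 162.84 V.
Secondary of B: V = 162.84 × 2181/1943 = 182.78 V.
Secondary of C: V = 182.78 × 1762/1709 = 188.45 V.
I_load = 188.45/46.9 = 4.0181 A, so P_out = 188.45 × 4.0181 = 757.22 W.
All ideal ⇒ P_in = P_out, so I_supply = 757.22/415 = 1.82 A.

I_supply ≈ 1.82 A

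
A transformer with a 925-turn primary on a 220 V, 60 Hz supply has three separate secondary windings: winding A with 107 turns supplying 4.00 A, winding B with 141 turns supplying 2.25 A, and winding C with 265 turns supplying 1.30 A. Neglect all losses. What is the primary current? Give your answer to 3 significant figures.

I_p ≈ 1.18 A

V_A = 220 × 107/925 = 25.449 V; V_B = 220 × 141/925 = 33.535 V; V_C = 220 × 265/925 = 63.027 V.
P_out = V_A I_A + V_B I_B + V_C I_C = 25.449×4.00 + 33.535×2.25 + 63.027×1.30 = 101.79 + 75.454 + 81.935 = 259.18 W.
Ideal ⇒ P_in = P_out, so I_p = P_out/V_p = 259.18/220 = 1.18 A.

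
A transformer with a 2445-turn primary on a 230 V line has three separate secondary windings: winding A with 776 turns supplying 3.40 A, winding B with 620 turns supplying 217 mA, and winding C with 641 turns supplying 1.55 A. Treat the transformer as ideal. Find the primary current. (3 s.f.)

V_A = 230 × 776/2445 = 72.998 V; V_B = 230 × 620/2445 = 58.323 V; V_C = 230 × 641/2445 = 60.299 V.
P_out = V_A I_A + V_B I_B + V_C I_C = 72.998×3.40 + 58.323×0.217 + 60.299×1.55 = 248.19 + 12.656 + 93.463 = 354.31 W.
Ideal ⇒ P_in = P_out, so I_p = P_out/V_p = 354.31/230 = 1.54 A.

I_p ≈ 1.54 A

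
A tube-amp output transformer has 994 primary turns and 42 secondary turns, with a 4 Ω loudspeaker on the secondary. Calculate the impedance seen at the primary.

Z_p = (N_p/N_s)² × Z_s = (994/42)² × 4 = 2240 Ω.

Z_p ≈ 2240 Ω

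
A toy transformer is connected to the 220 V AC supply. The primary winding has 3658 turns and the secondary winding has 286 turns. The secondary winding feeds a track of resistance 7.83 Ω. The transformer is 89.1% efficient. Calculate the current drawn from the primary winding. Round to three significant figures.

V_s = 220 × 286/3658 = 17.201 V.
I_s = V_s/R = 17.201/7.83 = 2.1968 A.
P_out = V_s I_s = 17.201 × 2.1968 = 37.786 W.
P_in = P_out/η = 37.786/0.891 = 42.408 W.
I_p = P_in/V_p = 42.408/220 = 0.193 A.

I_p ≈ 0.193 A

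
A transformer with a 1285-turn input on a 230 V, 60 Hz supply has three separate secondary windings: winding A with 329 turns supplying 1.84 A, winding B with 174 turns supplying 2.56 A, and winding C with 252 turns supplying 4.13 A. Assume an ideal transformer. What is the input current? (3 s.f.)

I_in ≈ 1.63 A

V_A = 230 × 329/1285 = 58.887 V; V_B = 230 × 174/1285 = 31.144 V; V_C = 230 × 252/1285 = 45.105 V.
P_out = V_A I_A + V_B I_B + V_C I_C = 58.887×1.84 + 31.144×2.56 + 45.105×4.13 = 108.35 + 79.729 + 186.28 = 374.36 W.
Ideal ⇒ P_in = P_out, so I_in = P_out/V_in = 374.36/230 = 1.63 A.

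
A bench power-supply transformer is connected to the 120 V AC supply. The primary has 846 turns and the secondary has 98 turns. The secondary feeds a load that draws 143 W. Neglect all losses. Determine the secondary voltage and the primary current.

V_s = V_p × N_s/N_p = 120 × 98/846 = 13.901 V.
I_s = P/V_s = 143/13.901 = 10.287 A.
I_p = I_s × N_s/N_p = 10.287 × 98/846 = 1.19 A.

V_s ≈ 13.9 V, I_p ≈ 1.19 A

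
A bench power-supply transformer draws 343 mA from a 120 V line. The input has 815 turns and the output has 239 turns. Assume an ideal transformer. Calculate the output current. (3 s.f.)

I_out/I_in = N_in/N_out, so I_out = 0.343 × 815/239 = 1.17 A.

I_out ≈ 1.17 A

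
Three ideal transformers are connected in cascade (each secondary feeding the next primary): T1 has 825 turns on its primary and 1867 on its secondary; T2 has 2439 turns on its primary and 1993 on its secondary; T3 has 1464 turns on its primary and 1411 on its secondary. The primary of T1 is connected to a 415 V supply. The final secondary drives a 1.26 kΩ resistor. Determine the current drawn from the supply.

I_supply ≈ 1.05 A

Secondary of T1: V = 415.00 × 1867/825 = 939.16 V.
Secondary of T2: V = 939.16 × 1993/2439 = 767.42 V.
Secondary of T3: V = 767.42 × 1411/1464 = 739.64 V.
I_load = 739.64/1260 = 0.58702 A, so P_out = 739.64 × 0.58702 = 434.18 W.
All ideal ⇒ P_in = P_out, so I_supply = 434.18/415 = 1.05 A.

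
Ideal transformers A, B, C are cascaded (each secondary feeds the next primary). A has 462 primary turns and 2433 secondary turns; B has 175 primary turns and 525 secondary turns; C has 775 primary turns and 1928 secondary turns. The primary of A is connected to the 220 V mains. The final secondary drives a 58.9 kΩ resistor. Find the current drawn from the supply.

After A: V = 220.00 × 2433/462 = 1158.6 V.
After B: V = 1158.6 × 525/175 = 3475.7 V.
After C: V = 3475.7 × 1928/775 = 8646.7 V.
I_load = 8646.7/58900 = 0.14680 A, so P_out = 8646.7 × 0.14680 = 1269.4 W.
All ideal ⇒ P_in = P_out, so I_supply = 1269.4/220 = 5.77 A.

I_supply ≈ 5.77 A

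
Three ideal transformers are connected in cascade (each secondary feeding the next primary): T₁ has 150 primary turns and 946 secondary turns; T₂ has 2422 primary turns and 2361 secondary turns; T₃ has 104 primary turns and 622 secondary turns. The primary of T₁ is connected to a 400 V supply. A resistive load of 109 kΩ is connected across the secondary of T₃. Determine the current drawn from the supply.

I_supply ≈ 4.96 A

After T₁: V = 400.00 × 946/150 = 2522.7 V.
After T₂: V = 2522.7 × 2361/2422 = 2459.1 V.
After T₃: V = 2459.1 × 622/104 = 14707 V.
I_load = 14707/109000 = 0.13493 A, so P_out = 14707 × 0.13493 = 1984.5 W.
All ideal ⇒ P_in = P_out, so I_supply = 1984.5/400 = 4.96 A.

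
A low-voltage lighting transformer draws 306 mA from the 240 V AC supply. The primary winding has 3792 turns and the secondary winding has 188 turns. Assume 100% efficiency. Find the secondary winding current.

I_s ≈ 6.17 A

I_s/I_p = N_p/N_s, so I_s = 0.306 × 3792/188 = 6.17 A.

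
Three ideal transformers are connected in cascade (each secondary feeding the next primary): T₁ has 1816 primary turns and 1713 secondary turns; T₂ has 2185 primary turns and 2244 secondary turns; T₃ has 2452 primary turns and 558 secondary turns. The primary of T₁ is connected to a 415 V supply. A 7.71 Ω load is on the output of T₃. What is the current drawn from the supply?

Secondary of T₁: V = 415.00 × 1713/1816 = 391.46 V.
Secondary of T₂: V = 391.46 × 2244/2185 = 402.03 V.
Secondary of T₃: V = 402.03 × 558/2452 = 91.490 V.
I_load = 91.490/7.71 = 11.866 A, so P_out = 91.490 × 11.866 = 1085.7 W.
All ideal ⇒ P_in = P_out, so I_supply = 1085.7/415 = 2.62 A.

I_supply ≈ 2.62 A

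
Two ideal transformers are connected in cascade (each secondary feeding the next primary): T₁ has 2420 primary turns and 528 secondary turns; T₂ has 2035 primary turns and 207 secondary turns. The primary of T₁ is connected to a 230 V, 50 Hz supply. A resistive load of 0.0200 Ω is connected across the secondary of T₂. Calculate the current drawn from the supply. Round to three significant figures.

I_supply ≈ 5.66 A

Secondary of T₁: V = 230.00 × 528/2420 = 50.182 V.
Secondary of T₂: V = 50.182 × 207/2035 = 5.1045 V.
I_load = 5.1045/0.0200 = 255.22 A, so P_out = 5.1045 × 255.22 = 1302.8 W.
All ideal ⇒ P_in = P_out, so I_supply = 1302.8/230 = 5.66 A.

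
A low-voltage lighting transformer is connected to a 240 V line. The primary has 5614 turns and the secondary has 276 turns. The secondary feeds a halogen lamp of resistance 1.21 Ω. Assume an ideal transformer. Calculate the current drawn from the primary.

I_p ≈ 0.479 A

V_s = V_p × N_s/N_p = 240 × 276/5614 = 11.799 V.
I_s = V_s/R = 11.799/1.21 = 9.7513 A.
For an ideal transformer I_p N_p = I_s N_s, so I_p = 9.7513 × 276/5614 = 0.479 A.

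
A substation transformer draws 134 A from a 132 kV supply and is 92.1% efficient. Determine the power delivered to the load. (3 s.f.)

P_out ≈ 1.63×10^7 W

P_in = V_p I_p = 132000 × 134 = 1.7688×10^7 W.
P_out = η P_in = 0.921 × 1.7688×10^7 = 1.63×10^7 W.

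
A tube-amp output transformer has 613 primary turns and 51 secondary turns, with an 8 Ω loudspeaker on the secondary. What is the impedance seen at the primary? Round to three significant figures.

Z_p ≈ 1160 Ω

Z_p = (N_p/N_s)² × Z_s = (613/51)² × 8 = 1160 Ω.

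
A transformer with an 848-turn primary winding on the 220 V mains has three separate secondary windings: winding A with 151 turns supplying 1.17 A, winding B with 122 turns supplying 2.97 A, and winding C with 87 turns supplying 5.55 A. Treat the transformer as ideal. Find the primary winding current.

V_A = 220 × 151/848 = 39.175 V; V_B = 220 × 122/848 = 31.651 V; V_C = 220 × 87/848 = 22.571 V.
P_out = V_A I_A + V_B I_B + V_C I_C = 39.175×1.17 + 31.651×2.97 + 22.571×5.55 = 45.834 + 94.003 + 125.27 = 265.11 W.
Ideal ⇒ P_in = P_out, so I_p = P_out/V_p = 265.11/220 = 1.21 A.

I_p ≈ 1.21 A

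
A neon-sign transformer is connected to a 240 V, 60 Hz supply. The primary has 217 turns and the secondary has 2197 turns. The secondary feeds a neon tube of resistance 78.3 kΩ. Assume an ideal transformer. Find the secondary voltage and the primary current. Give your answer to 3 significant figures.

V_s ≈ 2430 V, I_p ≈ 0.314 A

V_s = V_p × N_s/N_p = 240 × 2197/217 = 2429.9 V.
I_s = V_s/R = 2429.9/78300 = 0.031033 A.
I_p = I_s × N_s/N_p = 0.031033 × 2197/217 = 0.314 A.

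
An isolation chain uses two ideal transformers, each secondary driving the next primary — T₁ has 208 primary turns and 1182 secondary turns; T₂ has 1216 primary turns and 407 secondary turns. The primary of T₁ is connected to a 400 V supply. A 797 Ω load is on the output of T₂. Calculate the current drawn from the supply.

After T₁: V = 400.00 × 1182/208 = 2273.1 V.
After T₂: V = 2273.1 × 407/1216 = 760.81 V.
I_load = 760.81/797 = 0.95459 A, so P_out = 760.81 × 0.95459 = 726.26 W.
All ideal ⇒ P_in = P_out, so I_supply = 726.26/400 = 1.82 A.

I_supply ≈ 1.82 A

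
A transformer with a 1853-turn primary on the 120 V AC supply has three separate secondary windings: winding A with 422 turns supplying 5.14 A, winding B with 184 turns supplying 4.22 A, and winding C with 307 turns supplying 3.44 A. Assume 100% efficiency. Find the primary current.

V_A = 120 × 422/1853 = 27.329 V; V_B = 120 × 184/1853 = 11.916 V; V_C = 120 × 307/1853 = 19.881 V.
P_out = V_A I_A + V_B I_B + V_C I_C = 27.329×5.14 + 11.916×4.22 + 19.881×3.44 = 140.47 + 50.285 + 68.392 = 259.15 W.
Ideal ⇒ P_in = P_out, so I_p = P_out/V_p = 259.15/120 = 2.16 A.

I_p ≈ 2.16 A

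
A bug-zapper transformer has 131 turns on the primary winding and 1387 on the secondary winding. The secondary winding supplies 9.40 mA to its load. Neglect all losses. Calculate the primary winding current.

I_p ≈ 0.0995 A

For an ideal transformer I_p/I_s = N_s/N_p, so I_p = 0.00940 × 1387/131 = 0.0995 A.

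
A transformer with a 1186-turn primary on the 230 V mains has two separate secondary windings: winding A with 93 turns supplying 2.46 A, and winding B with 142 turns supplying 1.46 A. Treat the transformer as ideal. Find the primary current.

V_A = 230 × 93/1186 = 18.035 V; V_B = 230 × 142/1186 = 27.538 V.
P_out = V_A I_A + V_B I_B = 18.035×2.46 + 27.538×1.46 = 44.367 + 40.205 = 84.573 W.
Ideal ⇒ P_in = P_out, so I_p = P_out/V_p = 84.573/230 = 0.368 A.

I_p ≈ 0.368 A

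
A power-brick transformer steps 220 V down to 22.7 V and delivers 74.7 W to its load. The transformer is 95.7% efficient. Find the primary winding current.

P_in = P_out/η = 74.7/0.957 = 78.056 W.
I_p = P_in/V_p = 78.056/220 = 0.355 A.

I_p ≈ 0.355 A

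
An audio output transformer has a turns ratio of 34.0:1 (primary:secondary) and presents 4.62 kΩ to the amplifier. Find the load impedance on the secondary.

Z_s = Z_p/(N_p/N_s)² = 4620/34.0² = 4.00 Ω.

Z_s ≈ 4.00 Ω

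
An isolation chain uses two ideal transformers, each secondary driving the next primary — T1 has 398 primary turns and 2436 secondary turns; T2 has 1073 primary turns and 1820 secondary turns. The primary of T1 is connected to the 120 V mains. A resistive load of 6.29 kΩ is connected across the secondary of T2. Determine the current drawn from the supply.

Secondary of T1: V = 120.00 × 2436/398 = 734.47 V.
Secondary of T2: V = 734.47 × 1820/1073 = 1245.8 V.
I_load = 1245.8/6290 = 0.19806 A, so P_out = 1245.8 × 0.19806 = 246.74 W.
All ideal ⇒ P_in = P_out, so I_supply = 246.74/120 = 2.06 A.

I_supply ≈ 2.06 A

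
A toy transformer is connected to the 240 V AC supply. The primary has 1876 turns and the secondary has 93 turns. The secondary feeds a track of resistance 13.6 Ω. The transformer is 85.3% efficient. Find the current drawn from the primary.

I_p ≈ 0.0508 A

V_s = 240 × 93/1876 = 11.898 V.
I_s = V_s/R = 11.898/13.6 = 0.87483 A.
P_out = V_s I_s = 11.898 × 0.87483 = 10.408 W.
P_in = P_out/η = 10.408/0.853 = 12.202 W.
I_p = P_in/V_p = 12.202/240 = 0.0508 A.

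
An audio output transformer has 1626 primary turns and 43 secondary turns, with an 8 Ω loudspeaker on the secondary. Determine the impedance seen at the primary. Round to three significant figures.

Z_p ≈ 11400 Ω

Z_p = (N_p/N_s)² × Z_s = (1626/43)² × 8 = 11400 Ω.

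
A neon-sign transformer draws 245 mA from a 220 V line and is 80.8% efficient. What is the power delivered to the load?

P_out ≈ 43.6 W

P_in = V_p I_p = 220 × 0.245 = 53.900 W.
P_out = η P_in = 0.808 × 53.900 = 43.6 W.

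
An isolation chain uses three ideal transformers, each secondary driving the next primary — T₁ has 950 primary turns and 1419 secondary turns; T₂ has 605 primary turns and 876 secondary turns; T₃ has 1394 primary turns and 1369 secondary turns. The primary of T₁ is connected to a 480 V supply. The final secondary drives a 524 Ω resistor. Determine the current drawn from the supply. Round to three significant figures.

I_supply ≈ 4.13 A

Secondary of T₁: V = 480.00 × 1419/950 = 716.97 V.
Secondary of T₂: V = 716.97 × 876/605 = 1038.1 V.
Secondary of T₃: V = 1038.1 × 1369/1394 = 1019.5 V.
I_load = 1019.5/524 = 1.9456 A, so P_out = 1019.5 × 1.9456 = 1983.6 W.
All ideal ⇒ P_in = P_out, so I_supply = 1983.6/480 = 4.13 A.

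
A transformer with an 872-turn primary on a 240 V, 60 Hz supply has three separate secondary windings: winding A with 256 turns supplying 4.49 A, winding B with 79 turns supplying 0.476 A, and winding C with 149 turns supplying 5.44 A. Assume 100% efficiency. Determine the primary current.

I_p ≈ 2.29 A

V_A = 240 × 256/872 = 70.459 V; V_B = 240 × 79/872 = 21.743 V; V_C = 240 × 149/872 = 41.009 V.
P_out = V_A I_A + V_B I_B + V_C I_C = 70.459×4.49 + 21.743×0.476 + 41.009×5.44 = 316.36 + 10.350 + 223.09 = 549.80 W.
Ideal ⇒ P_in = P_out, so I_p = P_out/V_p = 549.80/240 = 2.29 A.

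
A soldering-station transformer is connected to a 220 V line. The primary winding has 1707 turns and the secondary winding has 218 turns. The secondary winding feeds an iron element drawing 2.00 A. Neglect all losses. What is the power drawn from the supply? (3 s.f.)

P ≈ 56.2 W

I_p = I_s × N_s/N_p = 2.00 × 218/1707 = 0.25542 A.
P = V_p I_p = 220 × 0.25542 = 56.2 W.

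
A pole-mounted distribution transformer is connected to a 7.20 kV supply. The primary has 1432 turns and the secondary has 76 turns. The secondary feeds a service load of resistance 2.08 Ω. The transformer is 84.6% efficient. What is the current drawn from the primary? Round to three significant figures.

I_p ≈ 11.5 A

V_s = 7200 × 76/1432 = 382.12 V.
I_s = V_s/R = 382.12/2.08 = 183.71 A.
P_out = V_s I_s = 382.12 × 183.71 = 70201 W.
P_in = P_out/η = 70201/0.846 = 82980 W.
I_p = P_in/V_p = 82980/7200 = 11.5 A.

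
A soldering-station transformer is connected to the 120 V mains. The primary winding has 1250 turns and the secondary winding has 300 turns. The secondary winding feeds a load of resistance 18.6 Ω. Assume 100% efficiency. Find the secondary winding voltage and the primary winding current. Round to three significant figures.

V_s = V_p × N_s/N_p = 120 × 300/1250 = 28.800 V.
I_s = V_s/R = 28.800/18.6 = 1.5484 A.
I_p = I_s × N_s/N_p = 1.5484 × 300/1250 = 0.372 A.

V_s ≈ 28.8 V, I_p ≈ 0.372 A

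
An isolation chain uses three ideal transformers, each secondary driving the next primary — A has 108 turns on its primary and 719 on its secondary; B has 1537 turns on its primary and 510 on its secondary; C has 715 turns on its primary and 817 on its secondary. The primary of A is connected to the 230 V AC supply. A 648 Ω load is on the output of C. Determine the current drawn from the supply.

Secondary of A: V = 230.00 × 719/108 = 1531.2 V.
Secondary of B: V = 1531.2 × 510/1537 = 508.08 V.
Secondary of C: V = 508.08 × 817/715 = 580.56 V.
I_load = 580.56/648 = 0.89592 A, so P_out = 580.56 × 0.89592 = 520.13 W.
All ideal ⇒ P_in = P_out, so I_supply = 520.13/230 = 2.26 A.

I_supply ≈ 2.26 A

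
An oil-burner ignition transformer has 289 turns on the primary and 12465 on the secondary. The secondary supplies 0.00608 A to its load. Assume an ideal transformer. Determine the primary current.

I_p ≈ 0.262 A

For an ideal transformer I_p/I_s = N_s/N_p, so I_p = 0.00608 × 12465/289 = 0.262 A.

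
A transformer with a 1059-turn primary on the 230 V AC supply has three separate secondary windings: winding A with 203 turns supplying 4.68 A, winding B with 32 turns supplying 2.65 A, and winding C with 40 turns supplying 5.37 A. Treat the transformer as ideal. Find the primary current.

I_p ≈ 1.18 A

V_A = 230 × 203/1059 = 44.089 V; V_B = 230 × 32/1059 = 6.9500 V; V_C = 230 × 40/1059 = 8.6874 V.
P_out = V_A I_A + V_B I_B + V_C I_C = 44.089×4.68 + 6.9500×2.65 + 8.6874×5.37 = 206.34 + 18.417 + 46.652 = 271.40 W.
Ideal ⇒ P_in = P_out, so I_p = P_out/V_p = 271.40/230 = 1.18 A.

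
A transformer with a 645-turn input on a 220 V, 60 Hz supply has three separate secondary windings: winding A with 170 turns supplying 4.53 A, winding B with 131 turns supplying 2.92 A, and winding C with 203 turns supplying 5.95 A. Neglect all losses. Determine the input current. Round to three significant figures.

V_A = 220 × 170/645 = 57.984 V; V_B = 220 × 131/645 = 44.682 V; V_C = 220 × 203/645 = 69.240 V.
P_out = V_A I_A + V_B I_B + V_C I_C = 57.984×4.53 + 44.682×2.92 + 69.240×5.95 = 262.67 + 130.47 + 411.98 = 805.12 W.
Ideal ⇒ P_in = P_out, so I_in = P_out/V_in = 805.12/220 = 3.66 A.

I_in ≈ 3.66 A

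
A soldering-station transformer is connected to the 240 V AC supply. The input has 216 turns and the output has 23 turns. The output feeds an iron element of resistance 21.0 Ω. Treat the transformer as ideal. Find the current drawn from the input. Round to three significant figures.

V_out = V_in × N_out/N_in = 240 × 23/216 = 25.556 V.
I_out = V_out/R = 25.556/21.0 = 1.2169 A.
For an ideal transformer I_in N_in = I_out N_out, so I_in = 1.2169 × 23/216 = 0.130 A.

I_in ≈ 0.130 A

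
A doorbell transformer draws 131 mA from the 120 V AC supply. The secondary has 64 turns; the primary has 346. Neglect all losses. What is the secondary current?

I_s ≈ 0.708 A

I_s/I_p = N_p/N_s, so I_s = 0.131 × 346/64 = 0.708 A.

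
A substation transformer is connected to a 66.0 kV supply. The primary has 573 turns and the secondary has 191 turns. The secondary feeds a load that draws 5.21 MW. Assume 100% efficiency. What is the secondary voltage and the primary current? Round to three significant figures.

V_s = V_p × N_s/N_p = 66000 × 191/573 = 22000 V.
I_s = P/V_s = 5.21×10^6/22000 = 236.82 A.
I_p = I_s × N_s/N_p = 236.82 × 191/573 = 78.9 A.

V_s ≈ 22000 V, I_p ≈ 78.9 A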